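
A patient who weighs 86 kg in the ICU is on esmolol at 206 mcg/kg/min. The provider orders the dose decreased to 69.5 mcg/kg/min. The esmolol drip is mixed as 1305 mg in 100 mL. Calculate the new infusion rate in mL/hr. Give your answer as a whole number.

Dose = 69.5 mcg/kg/min × 86 kg = 5977 mcg/min
5977 mcg/min × 60 min/hr = 358620 mcg/hr
Concentration = 1305 mg ÷ 100 mL = 13.05 mg/mL = 13050 mcg/mL
Rate = 358620 mcg/hr ÷ 13050 mcg/mL = 27.48046 mL/hr

27 mL/hr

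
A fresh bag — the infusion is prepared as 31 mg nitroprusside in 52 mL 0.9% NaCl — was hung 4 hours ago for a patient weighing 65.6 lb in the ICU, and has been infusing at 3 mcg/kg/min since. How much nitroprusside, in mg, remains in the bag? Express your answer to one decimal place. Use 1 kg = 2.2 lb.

9.5 mg

Weight = 65.6 lb ÷ 2.2 lb/kg = 29.81818 kg
Dose = 3 mcg/kg/min × 29.81818 kg = 89.45455 mcg/min
89.45455 mcg/min × 60 min/hr = 5367.273 mcg/hr
Concentration = 31 mg ÷ 52 mL = 0.5961538 mg/mL = 596.1538 mcg/mL
Rate = 5367.273 mcg/hr ÷ 596.1538 mcg/mL = 9.003167 mL/hr
Volume infused = 9.003167 mL/hr × 4 hr = 36.01267 mL
Volume remaining = 52 − 36.01267 = 15.98733 mL
Drug remaining = 15.98733 mL × 596.1538 mcg/mL = 9530.909 mcg = 9.530909 mg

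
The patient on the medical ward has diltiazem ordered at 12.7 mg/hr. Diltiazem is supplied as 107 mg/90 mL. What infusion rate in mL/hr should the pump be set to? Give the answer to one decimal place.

10.7 mL/hr

Concentration = 107 mg ÷ 90 mL = 1.188889 mg/mL
Rate = 12.7 mg/hr ÷ 1.188889 mg/mL = 10.68224 mL/hr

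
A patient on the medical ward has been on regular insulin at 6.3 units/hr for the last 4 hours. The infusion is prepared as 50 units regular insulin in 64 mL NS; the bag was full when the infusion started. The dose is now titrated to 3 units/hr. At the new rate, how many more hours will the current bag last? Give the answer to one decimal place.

8.3 hours

Initial rate:
Concentration = 50 units ÷ 64 mL = 0.78125 units/mL
Rate = 6.3 units/hr ÷ 0.78125 units/mL = 8.064 mL/hr
Volume infused so far = 8.064 mL/hr × 4 hr = 32.256 mL
Volume remaining = 64 − 32.256 = 31.744 mL
New rate:
Rate = 3 units/hr ÷ 0.78125 units/mL = 3.84 mL/hr
Time remaining = 31.744 mL ÷ 3.84 mL/hr = 8.266667 hr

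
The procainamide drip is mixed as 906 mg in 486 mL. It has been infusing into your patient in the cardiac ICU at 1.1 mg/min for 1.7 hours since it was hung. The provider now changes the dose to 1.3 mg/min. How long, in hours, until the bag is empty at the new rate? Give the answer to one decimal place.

Initial rate:
1.1 mg/min × 60 min/hr = 66 mg/hr
Concentration = 906 mg ÷ 486 mL = 1.864198 mg/mL
Rate = 66 mg/hr ÷ 1.864198 mg/mL = 35.40397 mL/hr
Volume infused so far = 35.40397 mL/hr × 1.7 hr = 60.18675 mL
Volume remaining = 486 − 60.18675 = 425.8132 mL
New rate:
1.3 mg/min × 60 min/hr = 78 mg/hr
Rate = 78 mg/hr ÷ 1.864198 mg/mL = 41.84106 mL/hr
Time remaining = 425.8132 mL ÷ 41.84106 mL/hr = 10.17692 hr

10.2 hours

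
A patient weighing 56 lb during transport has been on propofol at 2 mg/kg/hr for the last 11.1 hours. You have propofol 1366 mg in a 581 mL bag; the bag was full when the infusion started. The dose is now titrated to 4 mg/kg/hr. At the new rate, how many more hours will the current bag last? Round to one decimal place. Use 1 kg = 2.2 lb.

Initial rate:
Weight = 56 lb ÷ 2.2 lb/kg = 25.45455 kg
Dose = 2 mg/kg/hr × 25.45455 kg = 50.90909 mg/hr
Concentration = 1366 mg ÷ 581 mL = 2.351119 mg/mL
Rate = 50.90909 mg/hr ÷ 2.351119 mg/mL = 21.65313 mL/hr
Volume infused so far = 21.65313 mL/hr × 11.1 hr = 240.3498 mL
Volume remaining = 581 − 240.3498 = 340.6502 mL
New rate:
Dose = 4 mg/kg/hr × 25.45455 kg = 101.8182 mg/hr
Rate = 101.8182 mg/hr ÷ 2.351119 mg/mL = 43.30627 mL/hr
Time remaining = 340.6502 mL ÷ 43.30627 mL/hr = 7.866071 hr

7.9 hours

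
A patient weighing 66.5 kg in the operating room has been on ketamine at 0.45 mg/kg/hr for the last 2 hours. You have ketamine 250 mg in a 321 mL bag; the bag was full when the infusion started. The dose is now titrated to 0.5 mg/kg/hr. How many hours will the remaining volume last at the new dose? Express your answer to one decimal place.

Initial rate:
Dose = 0.45 mg/kg/hr × 66.5 kg = 29.925 mg/hr
Concentration = 250 mg ÷ 321 mL = 0.7788162 mg/mL
Rate = 29.925 mg/hr ÷ 0.7788162 mg/mL = 38.4237 mL/hr
Volume infused so far = 38.4237 mL/hr × 2 hr = 76.8474 mL
Volume remaining = 321 − 76.8474 = 244.1526 mL
New rate:
Dose = 0.5 mg/kg/hr × 66.5 kg = 33.25 mg/hr
Rate = 33.25 mg/hr ÷ 0.7788162 mg/mL = 42.693 mL/hr
Time remaining = 244.1526 mL ÷ 42.693 mL/hr = 5.718797 hr

5.7 hours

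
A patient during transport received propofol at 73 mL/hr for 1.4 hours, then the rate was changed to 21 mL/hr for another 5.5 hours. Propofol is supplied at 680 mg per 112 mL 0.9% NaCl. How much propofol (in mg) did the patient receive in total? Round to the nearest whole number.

Concentration = 680 mg ÷ 112 mL = 6.071429 mg/mL
Stage 1: 73 mL/hr × 1.4 hr = 102.2 mL → 102.2 mL × 6.071429 mg/mL = 620.5 mg
Stage 2: 21 mL/hr × 5.5 hr = 115.5 mL → 115.5 mL × 6.071429 mg/mL = 701.25 mg
Total = 620.5 + 701.25 = 1321.75 mg

1322 mg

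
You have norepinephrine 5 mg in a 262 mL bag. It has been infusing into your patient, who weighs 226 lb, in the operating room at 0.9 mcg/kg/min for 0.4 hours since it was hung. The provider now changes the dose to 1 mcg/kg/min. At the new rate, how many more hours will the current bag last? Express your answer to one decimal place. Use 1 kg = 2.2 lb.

Initial rate:
Weight = 226 lb ÷ 2.2 lb/kg = 102.7273 kg
Dose = 0.9 mcg/kg/min × 102.7273 kg = 92.45455 mcg/min
92.45455 mcg/min × 60 min/hr = 5547.273 mcg/hr
Concentration = 5 mg ÷ 262 mL = 0.01908397 mg/mL = 19.08397 mcg/mL
Rate = 5547.273 mcg/hr ÷ 19.08397 mcg/mL = 290.6771 mL/hr
Volume infused so far = 290.6771 mL/hr × 0.4 hr = 116.2708 mL
Volume remaining = 262 − 116.2708 = 145.7292 mL
New rate:
Dose = 1 mcg/kg/min × 102.7273 kg = 102.7273 mcg/min
102.7273 mcg/min × 60 min/hr = 6163.636 mcg/hr
Rate = 6163.636 mcg/hr ÷ 19.08397 mcg/mL = 322.9745 mL/hr
Time remaining = 145.7292 mL ÷ 322.9745 mL/hr = 0.4512094 hr

0.5 hours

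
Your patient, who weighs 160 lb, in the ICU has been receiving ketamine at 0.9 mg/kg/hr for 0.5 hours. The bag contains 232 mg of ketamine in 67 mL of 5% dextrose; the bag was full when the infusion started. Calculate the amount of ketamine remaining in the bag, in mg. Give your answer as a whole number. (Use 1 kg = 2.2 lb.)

199 mg

Weight = 160 lb ÷ 2.2 lb/kg = 72.72727 kg
Dose = 0.9 mg/kg/hr × 72.72727 kg = 65.45455 mg/hr
Concentration = 232 mg ÷ 67 mL = 3.462687 mg/mL
Rate = 65.45455 mg/hr ÷ 3.462687 mg/mL = 18.90282 mL/hr
Volume infused = 18.90282 mL/hr × 0.5 hr = 9.451411 mL
Volume remaining = 67 − 9.451411 = 57.54859 mL
Drug remaining = 57.54859 mL × 3.462687 mg/mL = 199.2727 mg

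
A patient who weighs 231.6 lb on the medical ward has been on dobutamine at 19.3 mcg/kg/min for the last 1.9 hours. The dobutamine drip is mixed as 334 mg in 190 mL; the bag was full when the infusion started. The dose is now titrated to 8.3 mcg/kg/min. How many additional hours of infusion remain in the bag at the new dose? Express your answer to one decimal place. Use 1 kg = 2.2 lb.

2.0 hours

Initial rate:
Weight = 231.6 lb ÷ 2.2 lb/kg = 105.2727 kg
Dose = 19.3 mcg/kg/min × 105.2727 kg = 2031.764 mcg/min
2031.764 mcg/min × 60 min/hr = 121905.8 mcg/hr
Concentration = 334 mg ÷ 190 mL = 1.757895 mg/mL = 1757.895 mcg/mL
Rate = 121905.8 mcg/hr ÷ 1757.895 mcg/mL = 69.34762 mL/hr
Volume infused so far = 69.34762 mL/hr × 1.9 hr = 131.7605 mL
Volume remaining = 190 − 131.7605 = 58.23952 mL
New rate:
Dose = 8.3 mcg/kg/min × 105.2727 kg = 873.7636 mcg/min
873.7636 mcg/min × 60 min/hr = 52425.82 mcg/hr
Rate = 52425.82 mcg/hr ÷ 1757.895 mcg/mL = 29.82307 mL/hr
Time remaining = 58.23952 mL ÷ 29.82307 mL/hr = 1.952834 hr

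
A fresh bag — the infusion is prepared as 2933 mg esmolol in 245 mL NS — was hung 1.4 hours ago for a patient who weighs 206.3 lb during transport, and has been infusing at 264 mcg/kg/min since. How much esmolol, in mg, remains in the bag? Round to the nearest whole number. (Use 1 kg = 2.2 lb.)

Weight = 206.3 lb ÷ 2.2 lb/kg = 93.77273 kg
Dose = 264 mcg/kg/min × 93.77273 kg = 24756 mcg/min
24756 mcg/min × 60 min/hr = 1485360 mcg/hr
Concentration = 2933 mg ÷ 245 mL = 11.97143 mg/mL = 11971.43 mcg/mL
Rate = 1485360 mcg/hr ÷ 11971.43 mcg/mL = 124.0754 mL/hr
Volume infused = 124.0754 mL/hr × 1.4 hr = 173.7056 mL
Volume remaining = 245 − 173.7056 = 71.29442 mL
Drug remaining = 71.29442 mL × 11971.43 mcg/mL = 853496 mcg = 853.496 mg

853 mg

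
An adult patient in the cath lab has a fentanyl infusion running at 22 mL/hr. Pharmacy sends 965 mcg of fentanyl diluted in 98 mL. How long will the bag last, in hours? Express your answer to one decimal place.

4.5 hours

Duration = 98 mL ÷ 22 mL/hr = 4.454545 hr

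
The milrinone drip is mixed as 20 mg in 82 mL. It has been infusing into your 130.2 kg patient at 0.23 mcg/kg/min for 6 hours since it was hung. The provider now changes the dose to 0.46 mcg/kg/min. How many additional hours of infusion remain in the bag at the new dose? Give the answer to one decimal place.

Initial rate:
Dose = 0.23 mcg/kg/min × 130.2 kg = 29.946 mcg/min
29.946 mcg/min × 60 min/hr = 1796.76 mcg/hr
Concentration = 20 mg ÷ 82 mL = 0.2439024 mg/mL = 243.9024 mcg/mL
Rate = 1796.76 mcg/hr ÷ 243.9024 mcg/mL = 7.366716 mL/hr
Volume infused so far = 7.366716 mL/hr × 6 hr = 44.2003 mL
Volume remaining = 82 − 44.2003 = 37.7997 mL
New rate:
Dose = 0.46 mcg/kg/min × 130.2 kg = 59.892 mcg/min
59.892 mcg/min × 60 min/hr = 3593.52 mcg/hr
Rate = 3593.52 mcg/hr ÷ 243.9024 mcg/mL = 14.73343 mL/hr
Time remaining = 37.7997 mL ÷ 14.73343 mL/hr = 2.565574 hr

2.6 hours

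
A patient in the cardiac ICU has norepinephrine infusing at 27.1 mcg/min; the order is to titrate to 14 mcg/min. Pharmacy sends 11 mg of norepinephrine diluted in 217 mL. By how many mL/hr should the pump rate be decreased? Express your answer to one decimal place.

At the current dose:
27.1 mcg/min × 60 min/hr = 1626 mcg/hr
Concentration = 11 mg ÷ 217 mL = 0.05069124 mg/mL = 50.69124 mcg/mL
Rate = 1626 mcg/hr ÷ 50.69124 mcg/mL = 32.07655 mL/hr
At the new dose:
14 mcg/min × 60 min/hr = 840 mcg/hr
Rate = 840 mcg/hr ÷ 50.69124 mcg/mL = 16.57091 mL/hr
Change = 16.57091 − 32.07655 = -15.50564 mL/hr → 15.50564 mL/hr decrease

15.5 mL/hr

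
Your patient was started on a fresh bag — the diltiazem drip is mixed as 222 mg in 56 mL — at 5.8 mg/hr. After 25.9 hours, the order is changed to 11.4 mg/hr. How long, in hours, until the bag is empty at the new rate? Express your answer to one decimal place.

6.3 hours

Initial rate:
Concentration = 222 mg ÷ 56 mL = 3.964286 mg/mL
Rate = 5.8 mg/hr ÷ 3.964286 mg/mL = 1.463063 mL/hr
Volume infused so far = 1.463063 mL/hr × 25.9 hr = 37.89333 mL
Volume remaining = 56 − 37.89333 = 18.10667 mL
New rate:
Rate = 11.4 mg/hr ÷ 3.964286 mg/mL = 2.875676 mL/hr
Time remaining = 18.10667 mL ÷ 2.875676 mL/hr = 6.296491 hr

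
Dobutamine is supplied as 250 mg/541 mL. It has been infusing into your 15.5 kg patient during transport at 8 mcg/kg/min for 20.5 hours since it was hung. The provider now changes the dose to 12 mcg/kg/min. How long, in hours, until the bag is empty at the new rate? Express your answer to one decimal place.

Initial rate:
Dose = 8 mcg/kg/min × 15.5 kg = 124 mcg/min
124 mcg/min × 60 min/hr = 7440 mcg/hr
Concentration = 250 mg ÷ 541 mL = 0.4621072 mg/mL = 462.1072 mcg/mL
Rate = 7440 mcg/hr ÷ 462.1072 mcg/mL = 16.10016 mL/hr
Volume infused so far = 16.10016 mL/hr × 20.5 hr = 330.0533 mL
Volume remaining = 541 − 330.0533 = 210.9467 mL
New rate:
Dose = 12 mcg/kg/min × 15.5 kg = 186 mcg/min
186 mcg/min × 60 min/hr = 11160 mcg/hr
Rate = 11160 mcg/hr ÷ 462.1072 mcg/mL = 24.15024 mL/hr
Time remaining = 210.9467 mL ÷ 24.15024 mL/hr = 8.734767 hr

8.7 hours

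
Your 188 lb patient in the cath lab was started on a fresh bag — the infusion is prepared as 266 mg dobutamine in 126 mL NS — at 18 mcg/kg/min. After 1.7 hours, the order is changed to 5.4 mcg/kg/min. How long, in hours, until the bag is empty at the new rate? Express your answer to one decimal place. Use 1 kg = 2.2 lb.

Initial rate:
Weight = 188 lb ÷ 2.2 lb/kg = 85.45455 kg
Dose = 18 mcg/kg/min × 85.45455 kg = 1538.182 mcg/min
1538.182 mcg/min × 60 min/hr = 92290.91 mcg/hr
Concentration = 266 mg ÷ 126 mL = 2.111111 mg/mL = 2111.111 mcg/mL
Rate = 92290.91 mcg/hr ÷ 2111.111 mcg/mL = 43.71675 mL/hr
Volume infused so far = 43.71675 mL/hr × 1.7 hr = 74.31847 mL
Volume remaining = 126 − 74.31847 = 51.68153 mL
New rate:
Dose = 5.4 mcg/kg/min × 85.45455 kg = 461.4545 mcg/min
461.4545 mcg/min × 60 min/hr = 27687.27 mcg/hr
Rate = 27687.27 mcg/hr ÷ 2111.111 mcg/mL = 13.11502 mL/hr
Time remaining = 51.68153 mL ÷ 13.11502 mL/hr = 3.940636 hr

3.9 hours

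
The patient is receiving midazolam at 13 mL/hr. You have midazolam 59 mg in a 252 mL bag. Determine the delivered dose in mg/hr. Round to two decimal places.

3.04 mg/hr

Concentration = 59 mg ÷ 252 mL = 0.234127 mg/mL
Drug rate = 13 mL/hr × 0.234127 mg/mL = 3.043651 mg/hr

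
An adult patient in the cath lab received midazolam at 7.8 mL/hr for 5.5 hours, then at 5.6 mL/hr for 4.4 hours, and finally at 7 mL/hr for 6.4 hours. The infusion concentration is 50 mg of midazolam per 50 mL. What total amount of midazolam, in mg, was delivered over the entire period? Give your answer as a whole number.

Concentration = 50 mg ÷ 50 mL = 1 mg/mL
Stage 1: 7.8 mL/hr × 5.5 hr = 42.9 mL → 42.9 mL × 1 mg/mL = 42.9 mg
Stage 2: 5.6 mL/hr × 4.4 hr = 24.64 mL → 24.64 mL × 1 mg/mL = 24.64 mg
Stage 3: 7 mL/hr × 6.4 hr = 44.8 mL → 44.8 mL × 1 mg/mL = 44.8 mg
Total = 42.9 + 24.64 + 44.8 = 112.34 mg

112 mg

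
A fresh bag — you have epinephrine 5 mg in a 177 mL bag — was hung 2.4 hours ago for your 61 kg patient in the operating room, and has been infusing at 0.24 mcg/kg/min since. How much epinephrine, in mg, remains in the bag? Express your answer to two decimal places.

Dose = 0.24 mcg/kg/min × 61 kg = 14.64 mcg/min
14.64 mcg/min × 60 min/hr = 878.4 mcg/hr
Concentration = 5 mg ÷ 177 mL = 0.02824859 mg/mL = 28.24859 mcg/mL
Rate = 878.4 mcg/hr ÷ 28.24859 mcg/mL = 31.09536 mL/hr
Volume infused = 31.09536 mL/hr × 2.4 hr = 74.62886 mL
Volume remaining = 177 − 74.62886 = 102.3711 mL
Drug remaining = 102.3711 mL × 28.24859 mcg/mL = 2891.84 mcg = 2.89184 mg

2.89 mg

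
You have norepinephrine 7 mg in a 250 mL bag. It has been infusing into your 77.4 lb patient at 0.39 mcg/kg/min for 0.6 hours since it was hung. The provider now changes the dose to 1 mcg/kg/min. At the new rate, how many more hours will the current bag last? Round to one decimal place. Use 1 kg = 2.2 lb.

3.1 hours

Initial rate:
Weight = 77.4 lb ÷ 2.2 lb/kg = 35.18182 kg
Dose = 0.39 mcg/kg/min × 35.18182 kg = 13.72091 mcg/min
13.72091 mcg/min × 60 min/hr = 823.2545 mcg/hr
Concentration = 7 mg ÷ 250 mL = 0.028 mg/mL = 28 mcg/mL
Rate = 823.2545 mcg/hr ÷ 28 mcg/mL = 29.40195 mL/hr
Volume infused so far = 29.40195 mL/hr × 0.6 hr = 17.64117 mL
Volume remaining = 250 − 17.64117 = 232.3588 mL
New rate:
Dose = 1 mcg/kg/min × 35.18182 kg = 35.18182 mcg/min
35.18182 mcg/min × 60 min/hr = 2110.909 mcg/hr
Rate = 2110.909 mcg/hr ÷ 28 mcg/mL = 75.38961 mL/hr
Time remaining = 232.3588 mL ÷ 75.38961 mL/hr = 3.082107 hr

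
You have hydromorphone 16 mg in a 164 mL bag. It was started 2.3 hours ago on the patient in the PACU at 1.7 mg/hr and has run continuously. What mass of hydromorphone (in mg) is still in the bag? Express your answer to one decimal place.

12.1 mg

Concentration = 16 mg ÷ 164 mL = 0.09756098 mg/mL
Rate = 1.7 mg/hr ÷ 0.09756098 mg/mL = 17.425 mL/hr
Volume infused = 17.425 mL/hr × 2.3 hr = 40.0775 mL
Volume remaining = 164 − 40.0775 = 123.9225 mL
Drug remaining = 123.9225 mL × 0.09756098 mg/mL = 12.09 mg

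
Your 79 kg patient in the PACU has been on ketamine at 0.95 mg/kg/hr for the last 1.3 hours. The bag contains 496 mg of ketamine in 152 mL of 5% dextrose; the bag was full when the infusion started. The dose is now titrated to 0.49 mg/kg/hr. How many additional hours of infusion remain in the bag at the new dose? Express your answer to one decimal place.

Initial rate:
Dose = 0.95 mg/kg/hr × 79 kg = 75.05 mg/hr
Concentration = 496 mg ÷ 152 mL = 3.263158 mg/mL
Rate = 75.05 mg/hr ÷ 3.263158 mg/mL = 22.99919 mL/hr
Volume infused so far = 22.99919 mL/hr × 1.3 hr = 29.89895 mL
Volume remaining = 152 − 29.89895 = 122.101 mL
New rate:
Dose = 0.49 mg/kg/hr × 79 kg = 38.71 mg/hr
Rate = 38.71 mg/hr ÷ 3.263158 mg/mL = 11.86274 mL/hr
Time remaining = 122.101 mL ÷ 11.86274 mL/hr = 10.29282 hr

10.3 hours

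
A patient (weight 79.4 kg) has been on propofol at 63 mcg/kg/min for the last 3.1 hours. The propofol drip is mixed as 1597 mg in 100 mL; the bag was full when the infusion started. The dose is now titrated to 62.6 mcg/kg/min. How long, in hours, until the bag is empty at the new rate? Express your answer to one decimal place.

Initial rate:
Dose = 63 mcg/kg/min × 79.4 kg = 5002.2 mcg/min
5002.2 mcg/min × 60 min/hr = 300132 mcg/hr
Concentration = 1597 mg ÷ 100 mL = 15.97 mg/mL = 15970 mcg/mL
Rate = 300132 mcg/hr ÷ 15970 mcg/mL = 18.79349 mL/hr
Volume infused so far = 18.79349 mL/hr × 3.1 hr = 58.25981 mL
Volume remaining = 100 − 58.25981 = 41.74019 mL
New rate:
Dose = 62.6 mcg/kg/min × 79.4 kg = 4970.44 mcg/min
4970.44 mcg/min × 60 min/hr = 298226.4 mcg/hr
Rate = 298226.4 mcg/hr ÷ 15970 mcg/mL = 18.67416 mL/hr
Time remaining = 41.74019 mL ÷ 18.67416 mL/hr = 2.235184 hr

2.2 hours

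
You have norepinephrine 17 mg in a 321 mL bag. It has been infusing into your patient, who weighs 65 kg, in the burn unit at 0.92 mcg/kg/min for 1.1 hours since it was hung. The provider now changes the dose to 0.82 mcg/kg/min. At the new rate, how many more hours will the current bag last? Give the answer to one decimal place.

4.1 hours

Initial rate:
Dose = 0.92 mcg/kg/min × 65 kg = 59.8 mcg/min
59.8 mcg/min × 60 min/hr = 3588 mcg/hr
Concentration = 17 mg ÷ 321 mL = 0.0529595 mg/mL = 52.9595 mcg/mL
Rate = 3588 mcg/hr ÷ 52.9595 mcg/mL = 67.74988 mL/hr
Volume infused so far = 67.74988 mL/hr × 1.1 hr = 74.52487 mL
Volume remaining = 321 − 74.52487 = 246.4751 mL
New rate:
Dose = 0.82 mcg/kg/min × 65 kg = 53.3 mcg/min
53.3 mcg/min × 60 min/hr = 3198 mcg/hr
Rate = 3198 mcg/hr ÷ 52.9595 mcg/mL = 60.38576 mL/hr
Time remaining = 246.4751 mL ÷ 60.38576 mL/hr = 4.081676 hr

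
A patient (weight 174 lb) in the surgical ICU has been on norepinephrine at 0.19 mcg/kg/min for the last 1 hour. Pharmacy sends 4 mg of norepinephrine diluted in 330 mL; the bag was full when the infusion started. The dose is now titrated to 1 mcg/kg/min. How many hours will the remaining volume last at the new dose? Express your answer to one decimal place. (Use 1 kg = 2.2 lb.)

Initial rate:
Weight = 174 lb ÷ 2.2 lb/kg = 79.09091 kg
Dose = 0.19 mcg/kg/min × 79.09091 kg = 15.02727 mcg/min
15.02727 mcg/min × 60 min/hr = 901.6364 mcg/hr
Concentration = 4 mg ÷ 330 mL = 0.01212121 mg/mL = 12.12121 mcg/mL
Rate = 901.6364 mcg/hr ÷ 12.12121 mcg/mL = 74.385 mL/hr
Volume infused so far = 74.385 mL/hr × 1 hr = 74.385 mL
Volume remaining = 330 − 74.385 = 255.615 mL
New rate:
Dose = 1 mcg/kg/min × 79.09091 kg = 79.09091 mcg/min
79.09091 mcg/min × 60 min/hr = 4745.455 mcg/hr
Rate = 4745.455 mcg/hr ÷ 12.12121 mcg/mL = 391.5 mL/hr
Time remaining = 255.615 mL ÷ 391.5 mL/hr = 0.6529119 hr

0.7 hours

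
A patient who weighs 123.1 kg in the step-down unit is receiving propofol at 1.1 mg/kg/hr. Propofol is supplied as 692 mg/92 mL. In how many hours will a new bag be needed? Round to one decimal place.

5.1 hours

Dose = 1.1 mg/kg/hr × 123.1 kg = 135.41 mg/hr
Concentration = 692 mg ÷ 92 mL = 7.521739 mg/mL
Rate = 135.41 mg/hr ÷ 7.521739 mg/mL = 18.00249 mL/hr
Duration = 92 mL ÷ 18.00249 mL/hr = 5.110405 hr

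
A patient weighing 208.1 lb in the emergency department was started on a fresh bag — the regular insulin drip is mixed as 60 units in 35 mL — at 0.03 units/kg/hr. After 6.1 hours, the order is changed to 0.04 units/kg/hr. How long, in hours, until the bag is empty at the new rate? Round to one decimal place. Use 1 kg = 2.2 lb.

Initial rate:
Weight = 208.1 lb ÷ 2.2 lb/kg = 94.59091 kg
Dose = 0.03 units/kg/hr × 94.59091 kg = 2.837727 units/hr
Concentration = 60 units ÷ 35 mL = 1.714286 units/mL
Rate = 2.837727 units/hr ÷ 1.714286 units/mL = 1.655341 mL/hr
Volume infused so far = 1.655341 mL/hr × 6.1 hr = 10.09758 mL
Volume remaining = 35 − 10.09758 = 24.90242 mL
New rate:
Dose = 0.04 units/kg/hr × 94.59091 kg = 3.783636 units/hr
Rate = 3.783636 units/hr ÷ 1.714286 units/mL = 2.207121 mL/hr
Time remaining = 24.90242 mL ÷ 2.207121 mL/hr = 11.28276 hr

11.3 hours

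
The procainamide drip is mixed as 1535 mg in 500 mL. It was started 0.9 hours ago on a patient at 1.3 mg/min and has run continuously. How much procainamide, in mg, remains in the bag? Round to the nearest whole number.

1465 mg

1.3 mg/min × 60 min/hr = 78 mg/hr
Concentration = 1535 mg ÷ 500 mL = 3.07 mg/mL
Rate = 78 mg/hr ÷ 3.07 mg/mL = 25.40717 mL/hr
Volume infused = 25.40717 mL/hr × 0.9 hr = 22.86645 mL
Volume remaining = 500 − 22.86645 = 477.1336 mL
Drug remaining = 477.1336 mL × 3.07 mg/mL = 1464.8 mg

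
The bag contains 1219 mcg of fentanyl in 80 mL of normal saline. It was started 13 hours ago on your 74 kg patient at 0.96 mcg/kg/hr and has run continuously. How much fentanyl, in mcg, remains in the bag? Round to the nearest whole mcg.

295 mcg

Dose = 0.96 mcg/kg/hr × 74 kg = 71.04 mcg/hr
Concentration = 1219 mcg ÷ 80 mL = 15.2375 mcg/mL
Rate = 71.04 mcg/hr ÷ 15.2375 mcg/mL = 4.662182 mL/hr
Volume infused = 4.662182 mL/hr × 13 hr = 60.60837 mL
Volume remaining = 80 − 60.60837 = 19.39163 mL
Drug remaining = 19.39163 mL × 15.2375 mcg/mL = 295.48 mcg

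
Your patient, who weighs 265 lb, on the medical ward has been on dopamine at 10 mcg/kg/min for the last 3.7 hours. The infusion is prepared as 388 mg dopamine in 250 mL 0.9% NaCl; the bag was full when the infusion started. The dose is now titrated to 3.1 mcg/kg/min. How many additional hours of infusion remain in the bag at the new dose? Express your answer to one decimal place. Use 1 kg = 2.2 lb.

5.4 hours

Initial rate:
Weight = 265 lb ÷ 2.2 lb/kg = 120.4545 kg
Dose = 10 mcg/kg/min × 120.4545 kg = 1204.545 mcg/min
1204.545 mcg/min × 60 min/hr = 72272.73 mcg/hr
Concentration = 388 mg ÷ 250 mL = 1.552 mg/mL = 1552 mcg/mL
Rate = 72272.73 mcg/hr ÷ 1552 mcg/mL = 46.56748 mL/hr
Volume infused so far = 46.56748 mL/hr × 3.7 hr = 172.2997 mL
Volume remaining = 250 − 172.2997 = 77.70033 mL
New rate:
Dose = 3.1 mcg/kg/min × 120.4545 kg = 373.4091 mcg/min
373.4091 mcg/min × 60 min/hr = 22404.55 mcg/hr
Rate = 22404.55 mcg/hr ÷ 1552 mcg/mL = 14.43592 mL/hr
Time remaining = 77.70033 mL ÷ 14.43592 mL/hr = 5.382431 hr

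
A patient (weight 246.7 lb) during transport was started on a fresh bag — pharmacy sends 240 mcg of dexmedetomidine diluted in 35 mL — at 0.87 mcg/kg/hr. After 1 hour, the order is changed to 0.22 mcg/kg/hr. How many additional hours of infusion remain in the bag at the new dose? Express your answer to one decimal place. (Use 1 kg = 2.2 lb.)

Initial rate:
Weight = 246.7 lb ÷ 2.2 lb/kg = 112.1364 kg
Dose = 0.87 mcg/kg/hr × 112.1364 kg = 97.55864 mcg/hr
Concentration = 240 mcg ÷ 35 mL = 6.857143 mcg/mL
Rate = 97.55864 mcg/hr ÷ 6.857143 mcg/mL = 14.2273 mL/hr
Volume infused so far = 14.2273 mL/hr × 1 hr = 14.2273 mL
Volume remaining = 35 − 14.2273 = 20.7727 mL
New rate:
Dose = 0.22 mcg/kg/hr × 112.1364 kg = 24.67 mcg/hr
Rate = 24.67 mcg/hr ÷ 6.857143 mcg/mL = 3.597708 mL/hr
Time remaining = 20.7727 mL ÷ 3.597708 mL/hr = 5.77387 hr

5.8 hours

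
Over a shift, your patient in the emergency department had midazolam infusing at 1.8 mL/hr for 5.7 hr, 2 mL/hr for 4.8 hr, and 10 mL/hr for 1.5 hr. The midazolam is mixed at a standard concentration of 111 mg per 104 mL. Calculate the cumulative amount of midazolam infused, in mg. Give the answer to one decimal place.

Concentration = 111 mg ÷ 104 mL = 1.067308 mg/mL
Stage 1: 1.8 mL/hr × 5.7 hr = 10.26 mL → 10.26 mL × 1.067308 mg/mL = 10.95058 mg
Stage 2: 2 mL/hr × 4.8 hr = 9.6 mL → 9.6 mL × 1.067308 mg/mL = 10.24615 mg
Stage 3: 10 mL/hr × 1.5 hr = 15 mL → 15 mL × 1.067308 mg/mL = 16.00962 mg
Total = 10.95058 + 10.24615 + 16.00962 = 37.20635 mg

37.2 mg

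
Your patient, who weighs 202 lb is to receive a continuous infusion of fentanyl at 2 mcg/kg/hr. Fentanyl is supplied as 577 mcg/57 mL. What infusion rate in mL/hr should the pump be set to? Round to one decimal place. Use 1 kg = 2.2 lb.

18.1 mL/hr

Weight = 202 lb ÷ 2.2 lb/kg = 91.81818 kg
Dose = 2 mcg/kg/hr × 91.81818 kg = 183.6364 mcg/hr
Concentration = 577 mcg ÷ 57 mL = 10.12281 mcg/mL
Rate = 183.6364 mcg/hr ÷ 10.12281 mcg/mL = 18.14085 mL/hr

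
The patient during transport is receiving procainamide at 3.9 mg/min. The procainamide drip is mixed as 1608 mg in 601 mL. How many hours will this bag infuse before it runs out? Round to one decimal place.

3.9 mg/min × 60 min/hr = 234 mg/hr
Concentration = 1608 mg ÷ 601 mL = 2.675541 mg/mL
Rate = 234 mg/hr ÷ 2.675541 mg/mL = 87.45896 mL/hr
Duration = 601 mL ÷ 87.45896 mL/hr = 6.871795 hr

6.9 hours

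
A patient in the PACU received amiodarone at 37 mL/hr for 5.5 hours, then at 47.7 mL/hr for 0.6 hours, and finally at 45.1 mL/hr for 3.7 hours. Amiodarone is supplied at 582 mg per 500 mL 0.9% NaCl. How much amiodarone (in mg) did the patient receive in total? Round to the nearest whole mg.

464 mg

Concentration = 582 mg ÷ 500 mL = 1.164 mg/mL
Stage 1: 37 mL/hr × 5.5 hr = 203.5 mL → 203.5 mL × 1.164 mg/mL = 236.874 mg
Stage 2: 47.7 mL/hr × 0.6 hr = 28.62 mL → 28.62 mL × 1.164 mg/mL = 33.31368 mg
Stage 3: 45.1 mL/hr × 3.7 hr = 166.87 mL → 166.87 mL × 1.164 mg/mL = 194.2367 mg
Total = 236.874 + 33.31368 + 194.2367 = 464.4244 mg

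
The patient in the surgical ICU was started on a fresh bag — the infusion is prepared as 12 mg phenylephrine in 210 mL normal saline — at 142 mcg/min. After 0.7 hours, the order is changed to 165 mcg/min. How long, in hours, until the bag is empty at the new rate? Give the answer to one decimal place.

0.6 hours

Initial rate:
142 mcg/min × 60 min/hr = 8520 mcg/hr
Concentration = 12 mg ÷ 210 mL = 0.05714286 mg/mL = 57.14286 mcg/mL
Rate = 8520 mcg/hr ÷ 57.14286 mcg/mL = 149.1 mL/hr
Volume infused so far = 149.1 mL/hr × 0.7 hr = 104.37 mL
Volume remaining = 210 − 104.37 = 105.63 mL
New rate:
165 mcg/min × 60 min/hr = 9900 mcg/hr
Rate = 9900 mcg/hr ÷ 57.14286 mcg/mL = 173.25 mL/hr
Time remaining = 105.63 mL ÷ 173.25 mL/hr = 0.609697 hr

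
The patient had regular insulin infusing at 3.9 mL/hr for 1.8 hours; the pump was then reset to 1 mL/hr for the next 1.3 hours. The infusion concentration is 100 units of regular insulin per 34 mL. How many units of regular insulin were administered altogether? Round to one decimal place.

24.5 units

Concentration = 100 units ÷ 34 mL = 2.941176 units/mL
Stage 1: 3.9 mL/hr × 1.8 hr = 7.02 mL → 7.02 mL × 2.941176 units/mL = 20.64706 units
Stage 2: 1 mL/hr × 1.3 hr = 1.3 mL → 1.3 mL × 2.941176 units/mL = 3.823529 units
Total = 20.64706 + 3.823529 = 24.47059 units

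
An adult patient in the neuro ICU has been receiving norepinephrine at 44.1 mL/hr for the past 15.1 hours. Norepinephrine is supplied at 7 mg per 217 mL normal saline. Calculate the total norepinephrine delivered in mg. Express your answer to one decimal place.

Concentration = 7 mg ÷ 217 mL = 0.03225806 mg/mL = 32.25806 mcg/mL
Drug rate = 44.1 mL/hr × 32.25806 mcg/mL = 1422.581 mcg/hr
Total = 1422.581 mcg/hr × 15.1 hr = 21480.97 mcg = 21.48097 mg

21.5 mg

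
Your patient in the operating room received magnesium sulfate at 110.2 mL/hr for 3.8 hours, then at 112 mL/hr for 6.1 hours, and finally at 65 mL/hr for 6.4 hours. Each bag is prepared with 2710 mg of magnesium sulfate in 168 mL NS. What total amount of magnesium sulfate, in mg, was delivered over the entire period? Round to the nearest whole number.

Concentration = 2710 mg ÷ 168 mL = 16.13095 mg/mL
Stage 1: 110.2 mL/hr × 3.8 hr = 418.76 mL → 418.76 mL × 16.13095 mg/mL = 6754.998 mg
Stage 2: 112 mL/hr × 6.1 hr = 683.2 mL → 683.2 mL × 16.13095 mg/mL = 11020.67 mg
Stage 3: 65 mL/hr × 6.4 hr = 416 mL → 416 mL × 16.13095 mg/mL = 6710.476 mg
Total = 6754.998 + 11020.67 + 6710.476 = 24486.14 mg

24486 mg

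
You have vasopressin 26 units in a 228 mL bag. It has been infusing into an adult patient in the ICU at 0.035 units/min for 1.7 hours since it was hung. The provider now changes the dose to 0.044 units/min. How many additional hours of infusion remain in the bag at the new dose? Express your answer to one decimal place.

Initial rate:
0.035 units/min × 60 min/hr = 2.1 units/hr
Concentration = 26 units ÷ 228 mL = 0.1140351 units/mL
Rate = 2.1 units/hr ÷ 0.1140351 units/mL = 18.41538 mL/hr
Volume infused so far = 18.41538 mL/hr × 1.7 hr = 31.30615 mL
Volume remaining = 228 − 31.30615 = 196.6938 mL
New rate:
0.044 units/min × 60 min/hr = 2.64 units/hr
Rate = 2.64 units/hr ÷ 0.1140351 units/mL = 23.15077 mL/hr
Time remaining = 196.6938 mL ÷ 23.15077 mL/hr = 8.496212 hr

8.5 hours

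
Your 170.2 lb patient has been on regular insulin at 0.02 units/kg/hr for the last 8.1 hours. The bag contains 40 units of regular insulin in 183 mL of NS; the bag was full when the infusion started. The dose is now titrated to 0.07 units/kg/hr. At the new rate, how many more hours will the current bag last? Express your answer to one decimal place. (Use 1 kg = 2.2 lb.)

5.1 hours

Initial rate:
Weight = 170.2 lb ÷ 2.2 lb/kg = 77.36364 kg
Dose = 0.02 units/kg/hr × 77.36364 kg = 1.547273 units/hr
Concentration = 40 units ÷ 183 mL = 0.2185792 units/mL
Rate = 1.547273 units/hr ÷ 0.2185792 units/mL = 7.078773 mL/hr
Volume infused so far = 7.078773 mL/hr × 8.1 hr = 57.33806 mL
Volume remaining = 183 − 57.33806 = 125.6619 mL
New rate:
Dose = 0.07 units/kg/hr × 77.36364 kg = 5.415455 units/hr
Rate = 5.415455 units/hr ÷ 0.2185792 units/mL = 24.7757 mL/hr
Time remaining = 125.6619 mL ÷ 24.7757 mL/hr = 5.071983 hr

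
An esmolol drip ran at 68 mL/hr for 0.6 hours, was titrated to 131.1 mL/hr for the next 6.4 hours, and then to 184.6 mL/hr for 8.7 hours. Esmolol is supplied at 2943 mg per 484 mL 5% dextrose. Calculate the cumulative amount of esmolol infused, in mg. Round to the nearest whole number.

15115 mg

Concentration = 2943 mg ÷ 484 mL = 6.080579 mg/mL
Stage 1: 68 mL/hr × 0.6 hr = 40.8 mL → 40.8 mL × 6.080579 mg/mL = 248.0876 mg
Stage 2: 131.1 mL/hr × 6.4 hr = 839.04 mL → 839.04 mL × 6.080579 mg/mL = 5101.849 mg
Stage 3: 184.6 mL/hr × 8.7 hr = 1606.02 mL → 1606.02 mL × 6.080579 mg/mL = 9765.531 mg
Total = 248.0876 + 5101.849 + 9765.531 = 15115.47 mg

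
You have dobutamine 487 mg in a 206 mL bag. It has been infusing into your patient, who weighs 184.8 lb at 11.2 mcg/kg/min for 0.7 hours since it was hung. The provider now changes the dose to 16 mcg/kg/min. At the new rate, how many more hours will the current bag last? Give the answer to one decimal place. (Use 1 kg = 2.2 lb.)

5.5 hours

Initial rate:
Weight = 184.8 lb ÷ 2.2 lb/kg = 84 kg
Dose = 11.2 mcg/kg/min × 84 kg = 940.8 mcg/min
940.8 mcg/min × 60 min/hr = 56448 mcg/hr
Concentration = 487 mg ÷ 206 mL = 2.364078 mg/mL = 2364.078 mcg/mL
Rate = 56448 mcg/hr ÷ 2364.078 mcg/mL = 23.87739 mL/hr
Volume infused so far = 23.87739 mL/hr × 0.7 hr = 16.71417 mL
Volume remaining = 206 − 16.71417 = 189.2858 mL
New rate:
Dose = 16 mcg/kg/min × 84 kg = 1344 mcg/min
1344 mcg/min × 60 min/hr = 80640 mcg/hr
Rate = 80640 mcg/hr ÷ 2364.078 mcg/mL = 34.11055 mL/hr
Time remaining = 189.2858 mL ÷ 34.11055 mL/hr = 5.549187 hr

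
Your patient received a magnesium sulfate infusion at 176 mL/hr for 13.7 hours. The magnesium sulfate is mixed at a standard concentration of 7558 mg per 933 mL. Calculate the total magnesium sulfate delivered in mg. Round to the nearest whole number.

19533 mg

Concentration = 7558 mg ÷ 933 mL = 8.10075 mg/mL
Drug rate = 176 mL/hr × 8.10075 mg/mL = 1425.732 mg/hr
Total = 1425.732 mg/hr × 13.7 hr = 19532.53 mg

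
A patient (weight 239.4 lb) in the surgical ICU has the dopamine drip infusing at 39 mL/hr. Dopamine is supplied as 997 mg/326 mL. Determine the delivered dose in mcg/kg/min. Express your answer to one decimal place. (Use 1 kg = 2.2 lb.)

18.3 mcg/kg/min

Weight = 239.4 lb ÷ 2.2 lb/kg = 108.8182 kg
Concentration = 997 mg ÷ 326 mL = 3.058282 mg/mL = 3058.282 mcg/mL
Drug rate = 39 mL/hr × 3058.282 mcg/mL = 119273 mcg/hr
119273 mcg/hr ÷ 60 min/hr = 1987.883 mcg/min
1987.883 mcg/min ÷ 108.8182 kg = 18.26793 mcg/kg/min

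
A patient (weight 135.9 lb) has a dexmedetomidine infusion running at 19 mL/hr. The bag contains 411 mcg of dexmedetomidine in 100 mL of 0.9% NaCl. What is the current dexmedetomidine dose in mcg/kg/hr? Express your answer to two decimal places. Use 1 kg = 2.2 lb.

Weight = 135.9 lb ÷ 2.2 lb/kg = 61.77273 kg
Concentration = 411 mcg ÷ 100 mL = 4.11 mcg/mL
Drug rate = 19 mL/hr × 4.11 mcg/mL = 78.09 mcg/hr
78.09 mcg/hr ÷ 61.77273 kg = 1.26415 mcg/kg/hr

1.26 mcg/kg/hr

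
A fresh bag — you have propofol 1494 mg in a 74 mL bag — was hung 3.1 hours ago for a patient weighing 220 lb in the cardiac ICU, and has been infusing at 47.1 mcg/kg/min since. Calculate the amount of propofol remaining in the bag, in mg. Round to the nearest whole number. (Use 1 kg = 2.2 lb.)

618 mg

Weight = 220 lb ÷ 2.2 lb/kg = 100 kg
Dose = 47.1 mcg/kg/min × 100 kg = 4710 mcg/min
4710 mcg/min × 60 min/hr = 282600 mcg/hr
Concentration = 1494 mg ÷ 74 mL = 20.18919 mg/mL = 20189.19 mcg/mL
Rate = 282600 mcg/hr ÷ 20189.19 mcg/mL = 13.99759 mL/hr
Volume infused = 13.99759 mL/hr × 3.1 hr = 43.39253 mL
Volume remaining = 74 − 43.39253 = 30.60747 mL
Drug remaining = 30.60747 mL × 20189.19 mcg/mL = 617940 mcg = 617.94 mg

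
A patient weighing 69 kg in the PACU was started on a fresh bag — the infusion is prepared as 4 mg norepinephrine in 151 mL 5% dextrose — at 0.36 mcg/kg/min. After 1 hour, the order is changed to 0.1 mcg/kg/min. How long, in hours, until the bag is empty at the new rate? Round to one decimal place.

6.1 hours

Initial rate:
Dose = 0.36 mcg/kg/min × 69 kg = 24.84 mcg/min
24.84 mcg/min × 60 min/hr = 1490.4 mcg/hr
Concentration = 4 mg ÷ 151 mL = 0.02649007 mg/mL = 26.49007 mcg/mL
Rate = 1490.4 mcg/hr ÷ 26.49007 mcg/mL = 56.2626 mL/hr
Volume infused so far = 56.2626 mL/hr × 1 hr = 56.2626 mL
Volume remaining = 151 − 56.2626 = 94.7374 mL
New rate:
Dose = 0.1 mcg/kg/min × 69 kg = 6.9 mcg/min
6.9 mcg/min × 60 min/hr = 414 mcg/hr
Rate = 414 mcg/hr ÷ 26.49007 mcg/mL = 15.6285 mL/hr
Time remaining = 94.7374 mL ÷ 15.6285 mL/hr = 6.061836 hr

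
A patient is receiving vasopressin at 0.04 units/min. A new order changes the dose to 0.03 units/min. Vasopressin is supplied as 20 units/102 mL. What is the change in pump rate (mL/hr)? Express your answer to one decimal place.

3.1 mL/hr

At the current dose:
0.04 units/min × 60 min/hr = 2.4 units/hr
Concentration = 20 units ÷ 102 mL = 0.1960784 units/mL
Rate = 2.4 units/hr ÷ 0.1960784 units/mL = 12.24 mL/hr
At the new dose:
0.03 units/min × 60 min/hr = 1.8 units/hr
Rate = 1.8 units/hr ÷ 0.1960784 units/mL = 9.18 mL/hr
Change = 9.18 − 12.24 = -3.06 mL/hr → 3.06 mL/hr decrease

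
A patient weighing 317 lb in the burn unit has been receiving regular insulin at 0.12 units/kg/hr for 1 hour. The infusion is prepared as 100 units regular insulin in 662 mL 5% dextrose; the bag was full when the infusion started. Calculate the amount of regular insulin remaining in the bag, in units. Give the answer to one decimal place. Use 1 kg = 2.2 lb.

Weight = 317 lb ÷ 2.2 lb/kg = 144.0909 kg
Dose = 0.12 units/kg/hr × 144.0909 kg = 17.29091 units/hr
Concentration = 100 units ÷ 662 mL = 0.1510574 units/mL
Rate = 17.29091 units/hr ÷ 0.1510574 units/mL = 114.4658 mL/hr
Volume infused = 114.4658 mL/hr × 1 hr = 114.4658 mL
Volume remaining = 662 − 114.4658 = 547.5342 mL
Drug remaining = 547.5342 mL × 0.1510574 units/mL = 82.70909 units

82.7 units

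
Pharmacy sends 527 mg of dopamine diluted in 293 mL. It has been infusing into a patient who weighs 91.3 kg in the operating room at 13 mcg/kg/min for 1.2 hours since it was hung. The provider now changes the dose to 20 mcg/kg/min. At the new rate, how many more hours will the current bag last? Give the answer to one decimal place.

4.0 hours

Initial rate:
Dose = 13 mcg/kg/min × 91.3 kg = 1186.9 mcg/min
1186.9 mcg/min × 60 min/hr = 71214 mcg/hr
Concentration = 527 mg ÷ 293 mL = 1.798635 mg/mL = 1798.635 mcg/mL
Rate = 71214 mcg/hr ÷ 1798.635 mcg/mL = 39.59336 mL/hr
Volume infused so far = 39.59336 mL/hr × 1.2 hr = 47.51203 mL
Volume remaining = 293 − 47.51203 = 245.488 mL
New rate:
Dose = 20 mcg/kg/min × 91.3 kg = 1826 mcg/min
1826 mcg/min × 60 min/hr = 109560 mcg/hr
Rate = 109560 mcg/hr ÷ 1798.635 mcg/mL = 60.91287 mL/hr
Time remaining = 245.488 mL ÷ 60.91287 mL/hr = 4.03015 hr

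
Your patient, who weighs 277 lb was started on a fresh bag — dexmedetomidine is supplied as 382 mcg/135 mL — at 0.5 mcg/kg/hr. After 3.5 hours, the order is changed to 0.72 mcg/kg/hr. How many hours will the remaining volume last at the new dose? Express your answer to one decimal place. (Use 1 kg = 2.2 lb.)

Initial rate:
Weight = 277 lb ÷ 2.2 lb/kg = 125.9091 kg
Dose = 0.5 mcg/kg/hr × 125.9091 kg = 62.95455 mcg/hr
Concentration = 382 mcg ÷ 135 mL = 2.82963 mcg/mL
Rate = 62.95455 mcg/hr ÷ 2.82963 mcg/mL = 22.24833 mL/hr
Volume infused so far = 22.24833 mL/hr × 3.5 hr = 77.86917 mL
Volume remaining = 135 − 77.86917 = 57.13083 mL
New rate:
Dose = 0.72 mcg/kg/hr × 125.9091 kg = 90.65455 mcg/hr
Rate = 90.65455 mcg/hr ÷ 2.82963 mcg/mL = 32.0376 mL/hr
Time remaining = 57.13083 mL ÷ 32.0376 mL/hr = 1.783243 hr

1.8 hours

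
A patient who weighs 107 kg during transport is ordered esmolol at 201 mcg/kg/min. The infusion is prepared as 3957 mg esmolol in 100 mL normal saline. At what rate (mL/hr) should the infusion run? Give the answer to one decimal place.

Dose = 201 mcg/kg/min × 107 kg = 21507 mcg/min
21507 mcg/min × 60 min/hr = 1290420 mcg/hr
Concentration = 3957 mg ÷ 100 mL = 39.57 mg/mL = 39570 mcg/mL
Rate = 1290420 mcg/hr ÷ 39570 mcg/mL = 32.61107 mL/hr

32.6 mL/hr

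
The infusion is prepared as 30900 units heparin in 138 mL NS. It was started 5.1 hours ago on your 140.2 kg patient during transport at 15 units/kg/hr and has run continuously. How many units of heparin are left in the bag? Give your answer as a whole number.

20175 units

Dose = 15 units/kg/hr × 140.2 kg = 2103 units/hr
Concentration = 30900 units ÷ 138 mL = 223.913 units/mL
Rate = 2103 units/hr ÷ 223.913 units/mL = 9.392039 mL/hr
Volume infused = 9.392039 mL/hr × 5.1 hr = 47.8994 mL
Volume remaining = 138 − 47.8994 = 90.1006 mL
Drug remaining = 90.1006 mL × 223.913 units/mL = 20174.7 units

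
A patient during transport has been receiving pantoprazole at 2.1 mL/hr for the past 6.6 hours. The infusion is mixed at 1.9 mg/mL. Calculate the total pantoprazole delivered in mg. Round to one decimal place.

26.3 mg

Drug rate = 2.1 mL/hr × 1.9 mg/mL = 3.99 mg/hr
Total = 3.99 mg/hr × 6.6 hr = 26.334 mg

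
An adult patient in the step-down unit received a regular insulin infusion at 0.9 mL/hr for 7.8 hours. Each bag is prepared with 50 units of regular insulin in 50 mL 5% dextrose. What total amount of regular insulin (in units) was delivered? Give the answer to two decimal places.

7.02 units

Concentration = 50 units ÷ 50 mL = 1 units/mL
Drug rate = 0.9 mL/hr × 1 units/mL = 0.9 units/hr
Total = 0.9 units/hr × 7.8 hr = 7.02 units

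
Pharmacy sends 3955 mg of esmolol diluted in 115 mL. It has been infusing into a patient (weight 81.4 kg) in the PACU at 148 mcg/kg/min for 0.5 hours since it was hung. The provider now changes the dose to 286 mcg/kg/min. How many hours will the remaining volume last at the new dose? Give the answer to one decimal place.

Initial rate:
Dose = 148 mcg/kg/min × 81.4 kg = 12047.2 mcg/min
12047.2 mcg/min × 60 min/hr = 722832 mcg/hr
Concentration = 3955 mg ÷ 115 mL = 34.3913 mg/mL = 34391.3 mcg/mL
Rate = 722832 mcg/hr ÷ 34391.3 mcg/mL = 21.01787 mL/hr
Volume infused so far = 21.01787 mL/hr × 0.5 hr = 10.50894 mL
Volume remaining = 115 − 10.50894 = 104.4911 mL
New rate:
Dose = 286 mcg/kg/min × 81.4 kg = 23280.4 mcg/min
23280.4 mcg/min × 60 min/hr = 1396824 mcg/hr
Rate = 1396824 mcg/hr ÷ 34391.3 mcg/mL = 40.61562 mL/hr
Time remaining = 104.4911 mL ÷ 40.61562 mL/hr = 2.572682 hr

2.6 hours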